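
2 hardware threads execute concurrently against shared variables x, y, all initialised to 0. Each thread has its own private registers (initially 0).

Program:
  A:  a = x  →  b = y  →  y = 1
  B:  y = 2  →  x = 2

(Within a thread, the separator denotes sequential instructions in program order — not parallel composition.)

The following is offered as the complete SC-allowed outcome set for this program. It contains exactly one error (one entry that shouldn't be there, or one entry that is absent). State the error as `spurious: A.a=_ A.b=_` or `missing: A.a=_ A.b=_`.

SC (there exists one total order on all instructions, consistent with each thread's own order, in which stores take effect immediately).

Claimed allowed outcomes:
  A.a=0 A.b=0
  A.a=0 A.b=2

missing: A.a=2 A.b=2

outcome vector order: (A.a,A.b)
[SC] allowed = {<0 0> <0 2> <2 2>}
SC∖claimed = {<2 2>}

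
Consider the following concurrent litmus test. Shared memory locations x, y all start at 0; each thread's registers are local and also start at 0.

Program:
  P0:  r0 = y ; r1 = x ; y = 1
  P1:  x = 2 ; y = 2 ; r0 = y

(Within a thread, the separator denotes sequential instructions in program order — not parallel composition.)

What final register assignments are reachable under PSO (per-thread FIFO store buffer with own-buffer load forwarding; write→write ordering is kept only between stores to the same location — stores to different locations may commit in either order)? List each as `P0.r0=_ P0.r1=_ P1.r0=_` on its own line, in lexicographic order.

outcome vector order: (P0.r0,P0.r1,P1.r0)
|PSO outcomes| = 8

P0.r0=0 P0.r1=0 P1.r0=1
P0.r0=0 P0.r1=0 P1.r0=2
P0.r0=0 P0.r1=2 P1.r0=1
P0.r0=0 P0.r1=2 P1.r0=2
P0.r0=2 P0.r1=0 P1.r0=1
P0.r0=2 P0.r1=0 P1.r0=2
P0.r0=2 P0.r1=2 P1.r0=1
P0.r0=2 P0.r1=2 P1.r0=2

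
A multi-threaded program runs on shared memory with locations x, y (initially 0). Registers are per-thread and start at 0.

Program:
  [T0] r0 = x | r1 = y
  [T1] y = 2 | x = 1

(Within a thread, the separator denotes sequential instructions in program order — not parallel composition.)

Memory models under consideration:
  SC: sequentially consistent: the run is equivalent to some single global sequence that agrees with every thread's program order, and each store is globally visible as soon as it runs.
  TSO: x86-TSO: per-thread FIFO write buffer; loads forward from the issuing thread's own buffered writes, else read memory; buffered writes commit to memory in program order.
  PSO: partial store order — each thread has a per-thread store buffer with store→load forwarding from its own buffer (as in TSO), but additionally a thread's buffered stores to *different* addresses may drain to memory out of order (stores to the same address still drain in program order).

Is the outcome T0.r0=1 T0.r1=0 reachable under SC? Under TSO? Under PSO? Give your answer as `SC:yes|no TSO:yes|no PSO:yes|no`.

SC:no TSO:no PSO:yes

outcome vector order: (T0.r0,T0.r1)
SC: 3 outcomes — {<0 0> <0 2> <1 2>}
TSO: 3 outcomes — {<0 0> <0 2> <1 2>}
PSO: 4 outcomes — {<0 0> <0 2> <1 0> <1 2>}
target <1 0> ∈ {PSO}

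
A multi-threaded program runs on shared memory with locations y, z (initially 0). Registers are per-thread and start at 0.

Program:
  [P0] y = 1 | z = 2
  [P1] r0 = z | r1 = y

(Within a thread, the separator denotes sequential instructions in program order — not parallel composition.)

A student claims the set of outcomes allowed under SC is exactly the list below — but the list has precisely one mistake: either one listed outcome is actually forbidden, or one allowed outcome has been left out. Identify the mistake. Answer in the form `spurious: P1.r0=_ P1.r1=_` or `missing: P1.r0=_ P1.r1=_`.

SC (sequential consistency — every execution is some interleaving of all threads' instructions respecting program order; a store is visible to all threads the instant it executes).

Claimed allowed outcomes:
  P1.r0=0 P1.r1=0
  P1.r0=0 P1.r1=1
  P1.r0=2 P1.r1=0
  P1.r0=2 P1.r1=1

outcome vector order: (P1.r0,P1.r1)
SC (3): (0,0) (0,1) (2,1)
claimed∖SC = {(2,0)}

spurious: P1.r0=2 P1.r1=0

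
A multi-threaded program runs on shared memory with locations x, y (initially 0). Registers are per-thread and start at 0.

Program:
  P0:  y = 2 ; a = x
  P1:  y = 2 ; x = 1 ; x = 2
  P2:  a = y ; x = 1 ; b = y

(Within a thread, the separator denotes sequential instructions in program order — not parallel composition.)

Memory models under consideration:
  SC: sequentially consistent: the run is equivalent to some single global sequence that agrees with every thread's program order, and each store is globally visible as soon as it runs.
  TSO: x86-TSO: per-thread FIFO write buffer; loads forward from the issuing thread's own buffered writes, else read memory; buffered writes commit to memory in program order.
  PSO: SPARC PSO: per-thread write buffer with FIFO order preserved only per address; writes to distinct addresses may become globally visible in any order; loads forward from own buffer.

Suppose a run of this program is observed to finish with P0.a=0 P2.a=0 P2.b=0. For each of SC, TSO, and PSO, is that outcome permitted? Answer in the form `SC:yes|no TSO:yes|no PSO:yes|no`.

outcome vector order: (P0.a,P2.a,P2.b)
under SC → 0/0/2, 0/2/2, 1/0/0, 1/0/2, 1/2/2, 2/0/0, 2/0/2, 2/2/2
under TSO → 0/0/0, 0/0/2, 0/2/2, 1/0/0, 1/0/2, 1/2/2, 2/0/0, 2/0/2, 2/2/2
under PSO → 0/0/0, 0/0/2, 0/2/2, 1/0/0, 1/0/2, 1/2/2, 2/0/0, 2/0/2, 2/2/2
target 0/0/0 ∈ {TSO,PSO}

SC:no TSO:yes PSO:yes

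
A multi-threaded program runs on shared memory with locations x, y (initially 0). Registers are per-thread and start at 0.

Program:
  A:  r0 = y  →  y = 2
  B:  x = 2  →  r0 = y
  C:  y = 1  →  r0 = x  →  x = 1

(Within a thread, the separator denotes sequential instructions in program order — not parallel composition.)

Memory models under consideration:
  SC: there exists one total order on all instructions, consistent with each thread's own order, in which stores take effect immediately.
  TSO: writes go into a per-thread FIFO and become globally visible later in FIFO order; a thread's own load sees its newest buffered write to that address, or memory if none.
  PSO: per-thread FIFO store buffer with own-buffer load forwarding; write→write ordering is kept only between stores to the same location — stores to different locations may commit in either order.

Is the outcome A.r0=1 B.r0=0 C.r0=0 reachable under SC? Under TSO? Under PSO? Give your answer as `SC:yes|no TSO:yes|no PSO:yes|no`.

outcome vector order: (A.r0,B.r0,C.r0)
under SC → <0 0 2>, <0 1 0>, <0 1 2>, <0 2 0>, <0 2 2>, <1 0 2>, <1 1 0>, <1 1 2>, <1 2 0>, <1 2 2>
under TSO → <0 0 0>, <0 0 2>, <0 1 0>, <0 1 2>, <0 2 0>, <0 2 2>, <1 0 0>, <1 0 2>, <1 1 0>, <1 1 2>, <1 2 0>, <1 2 2>
under PSO → <0 0 0>, <0 0 2>, <0 1 0>, <0 1 2>, <0 2 0>, <0 2 2>, <1 0 0>, <1 0 2>, <1 1 0>, <1 1 2>, <1 2 0>, <1 2 2>
target <1 0 0> ∈ {TSO,PSO}

SC:no TSO:yes PSO:yes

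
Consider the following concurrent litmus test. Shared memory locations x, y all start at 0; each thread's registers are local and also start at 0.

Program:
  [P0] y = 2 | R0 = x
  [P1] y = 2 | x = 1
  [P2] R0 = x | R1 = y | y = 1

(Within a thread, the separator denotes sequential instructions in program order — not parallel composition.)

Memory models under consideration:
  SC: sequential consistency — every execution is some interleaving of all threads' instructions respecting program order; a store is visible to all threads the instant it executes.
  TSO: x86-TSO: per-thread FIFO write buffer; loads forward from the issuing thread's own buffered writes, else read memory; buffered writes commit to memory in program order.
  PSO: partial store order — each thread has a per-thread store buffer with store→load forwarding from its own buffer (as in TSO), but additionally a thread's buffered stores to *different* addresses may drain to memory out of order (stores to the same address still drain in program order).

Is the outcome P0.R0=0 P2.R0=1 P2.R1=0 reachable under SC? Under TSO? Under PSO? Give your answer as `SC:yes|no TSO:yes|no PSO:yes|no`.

SC:no TSO:no PSO:yes

outcome vector order: (P0.R0,P2.R0,P2.R1)
SC (6): 000 002 012 100 102 112
TSO (6): 000 002 012 100 102 112
PSO (8): 000 002 010 012 100 102 110 112
target 010 ∈ {PSO}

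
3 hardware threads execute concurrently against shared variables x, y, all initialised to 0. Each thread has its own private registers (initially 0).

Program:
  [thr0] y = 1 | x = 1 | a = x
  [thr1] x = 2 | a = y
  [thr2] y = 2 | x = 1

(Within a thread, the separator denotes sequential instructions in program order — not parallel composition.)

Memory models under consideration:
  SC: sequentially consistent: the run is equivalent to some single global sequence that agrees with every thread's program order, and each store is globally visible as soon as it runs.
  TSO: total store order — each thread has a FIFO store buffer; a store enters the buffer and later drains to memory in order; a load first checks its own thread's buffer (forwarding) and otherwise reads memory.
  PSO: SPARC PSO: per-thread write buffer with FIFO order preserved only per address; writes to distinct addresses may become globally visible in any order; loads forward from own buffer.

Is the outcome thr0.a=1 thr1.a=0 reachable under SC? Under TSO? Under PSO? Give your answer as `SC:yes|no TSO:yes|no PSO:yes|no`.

SC:yes TSO:yes PSO:yes

outcome vector order: (thr0.a,thr1.a)
under SC → 10 11 12 21 22
under TSO → 10 11 12 20 21 22
under PSO → 10 11 12 20 21 22
target 10 ∈ {SC,TSO,PSO}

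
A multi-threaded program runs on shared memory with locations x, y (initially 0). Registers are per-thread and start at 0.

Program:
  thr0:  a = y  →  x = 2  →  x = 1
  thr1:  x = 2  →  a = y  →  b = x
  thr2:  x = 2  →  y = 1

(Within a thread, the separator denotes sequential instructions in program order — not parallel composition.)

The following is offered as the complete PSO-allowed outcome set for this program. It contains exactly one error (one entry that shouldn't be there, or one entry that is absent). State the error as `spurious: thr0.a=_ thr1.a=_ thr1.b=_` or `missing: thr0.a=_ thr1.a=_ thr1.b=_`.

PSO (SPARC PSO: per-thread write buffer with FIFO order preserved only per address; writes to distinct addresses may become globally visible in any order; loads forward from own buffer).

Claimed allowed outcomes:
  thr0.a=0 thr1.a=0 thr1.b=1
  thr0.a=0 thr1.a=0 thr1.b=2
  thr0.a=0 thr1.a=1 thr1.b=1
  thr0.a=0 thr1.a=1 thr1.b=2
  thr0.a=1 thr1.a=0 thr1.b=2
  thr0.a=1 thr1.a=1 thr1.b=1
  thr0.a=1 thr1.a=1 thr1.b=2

missing: thr0.a=1 thr1.a=0 thr1.b=1

outcome vector order: (thr0.a,thr1.a,thr1.b)
PSO: 8 outcomes — {<0 0 1>; <0 0 2>; <0 1 1>; <0 1 2>; <1 0 1>; <1 0 2>; <1 1 1>; <1 1 2>}
PSO∖claimed = {<1 0 1>}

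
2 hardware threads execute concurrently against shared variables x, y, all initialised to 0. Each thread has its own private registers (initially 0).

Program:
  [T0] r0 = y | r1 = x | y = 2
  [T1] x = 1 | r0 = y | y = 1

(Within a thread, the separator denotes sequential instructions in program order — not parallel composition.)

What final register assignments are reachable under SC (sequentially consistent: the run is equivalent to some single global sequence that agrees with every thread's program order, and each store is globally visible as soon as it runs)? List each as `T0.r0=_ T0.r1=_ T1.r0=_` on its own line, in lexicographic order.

T0.r0=0 T0.r1=0 T1.r0=0
T0.r0=0 T0.r1=0 T1.r0=2
T0.r0=0 T0.r1=1 T1.r0=0
T0.r0=0 T0.r1=1 T1.r0=2
T0.r0=1 T0.r1=1 T1.r0=0

outcome vector order: (T0.r0,T0.r1,T1.r0)
|SC outcomes| = 5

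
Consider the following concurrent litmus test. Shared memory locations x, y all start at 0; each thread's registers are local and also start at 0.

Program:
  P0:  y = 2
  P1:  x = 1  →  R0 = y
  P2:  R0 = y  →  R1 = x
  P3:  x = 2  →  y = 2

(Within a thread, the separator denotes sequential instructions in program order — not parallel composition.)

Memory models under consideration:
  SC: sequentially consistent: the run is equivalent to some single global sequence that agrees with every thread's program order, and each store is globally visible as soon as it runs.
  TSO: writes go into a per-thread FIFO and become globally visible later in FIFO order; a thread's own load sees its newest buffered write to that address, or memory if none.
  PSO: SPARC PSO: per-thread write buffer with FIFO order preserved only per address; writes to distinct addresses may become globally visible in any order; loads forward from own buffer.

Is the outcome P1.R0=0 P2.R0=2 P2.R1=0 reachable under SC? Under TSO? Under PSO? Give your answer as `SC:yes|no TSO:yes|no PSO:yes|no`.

SC:no TSO:yes PSO:yes

outcome vector order: (P1.R0,P2.R0,P2.R1)
SC (11): 0/0/0, 0/0/1, 0/0/2, 0/2/1, 0/2/2, 2/0/0, 2/0/1, 2/0/2, 2/2/0, 2/2/1, 2/2/2
TSO (12): 0/0/0, 0/0/1, 0/0/2, 0/2/0, 0/2/1, 0/2/2, 2/0/0, 2/0/1, 2/0/2, 2/2/0, 2/2/1, 2/2/2
PSO (12): 0/0/0, 0/0/1, 0/0/2, 0/2/0, 0/2/1, 0/2/2, 2/0/0, 2/0/1, 2/0/2, 2/2/0, 2/2/1, 2/2/2
target 0/2/0 ∈ {TSO,PSO}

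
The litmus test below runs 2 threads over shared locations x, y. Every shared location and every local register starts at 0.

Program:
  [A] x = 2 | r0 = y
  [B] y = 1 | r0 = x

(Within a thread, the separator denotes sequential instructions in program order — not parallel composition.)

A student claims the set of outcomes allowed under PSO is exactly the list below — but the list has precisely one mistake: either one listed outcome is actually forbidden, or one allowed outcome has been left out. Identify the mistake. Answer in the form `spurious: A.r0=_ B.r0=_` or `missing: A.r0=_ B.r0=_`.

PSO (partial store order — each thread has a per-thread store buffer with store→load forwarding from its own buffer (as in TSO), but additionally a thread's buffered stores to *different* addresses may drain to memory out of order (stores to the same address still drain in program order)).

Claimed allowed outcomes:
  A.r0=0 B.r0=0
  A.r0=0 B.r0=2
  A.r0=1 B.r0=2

outcome vector order: (A.r0,B.r0)
[PSO] allowed = {0/0, 0/2, 1/0, 1/2}
PSO∖claimed = {1/0}

missing: A.r0=1 B.r0=0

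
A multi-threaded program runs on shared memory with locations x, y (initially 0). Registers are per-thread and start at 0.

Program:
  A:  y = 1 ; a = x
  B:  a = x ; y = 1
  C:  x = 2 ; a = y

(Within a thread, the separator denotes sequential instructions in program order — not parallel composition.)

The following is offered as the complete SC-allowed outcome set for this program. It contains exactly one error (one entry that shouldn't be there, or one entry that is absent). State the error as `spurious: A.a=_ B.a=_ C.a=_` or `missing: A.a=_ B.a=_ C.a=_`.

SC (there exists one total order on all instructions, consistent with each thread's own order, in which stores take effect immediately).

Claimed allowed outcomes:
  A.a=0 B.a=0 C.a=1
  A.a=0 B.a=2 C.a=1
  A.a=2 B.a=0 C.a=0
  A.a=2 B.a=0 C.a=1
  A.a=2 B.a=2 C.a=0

outcome vector order: (A.a,B.a,C.a)
under SC → (0,0,1) (0,2,1) (2,0,0) (2,0,1) (2,2,0) (2,2,1)
SC∖claimed = {(2,2,1)}

missing: A.a=2 B.a=2 C.a=1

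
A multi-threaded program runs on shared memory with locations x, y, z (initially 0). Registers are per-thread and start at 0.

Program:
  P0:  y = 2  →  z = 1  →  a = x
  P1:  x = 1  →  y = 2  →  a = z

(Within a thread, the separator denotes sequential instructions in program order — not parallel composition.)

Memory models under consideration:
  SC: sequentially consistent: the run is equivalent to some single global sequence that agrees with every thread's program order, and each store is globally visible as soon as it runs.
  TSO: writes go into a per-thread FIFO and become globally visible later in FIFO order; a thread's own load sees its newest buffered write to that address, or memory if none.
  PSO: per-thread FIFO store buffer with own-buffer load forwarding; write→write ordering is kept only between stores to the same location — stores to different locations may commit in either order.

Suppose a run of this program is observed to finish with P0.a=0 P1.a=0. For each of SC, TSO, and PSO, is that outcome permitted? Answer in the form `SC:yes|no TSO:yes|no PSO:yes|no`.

SC:no TSO:yes PSO:yes

outcome vector order: (P0.a,P1.a)
under SC → <0 1>; <1 0>; <1 1>
under TSO → <0 0>; <0 1>; <1 0>; <1 1>
under PSO → <0 0>; <0 1>; <1 0>; <1 1>
target <0 0> ∈ {TSO,PSO}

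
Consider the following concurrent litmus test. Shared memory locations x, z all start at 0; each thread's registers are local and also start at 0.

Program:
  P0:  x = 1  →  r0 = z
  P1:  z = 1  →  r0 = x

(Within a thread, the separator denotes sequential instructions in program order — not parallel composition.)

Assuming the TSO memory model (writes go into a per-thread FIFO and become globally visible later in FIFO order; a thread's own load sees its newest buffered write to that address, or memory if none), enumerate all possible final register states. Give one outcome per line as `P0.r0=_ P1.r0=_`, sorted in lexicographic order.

P0.r0=0 P1.r0=0
P0.r0=0 P1.r0=1
P0.r0=1 P1.r0=0
P0.r0=1 P1.r0=1

outcome vector order: (P0.r0,P1.r0)
|TSO outcomes| = 4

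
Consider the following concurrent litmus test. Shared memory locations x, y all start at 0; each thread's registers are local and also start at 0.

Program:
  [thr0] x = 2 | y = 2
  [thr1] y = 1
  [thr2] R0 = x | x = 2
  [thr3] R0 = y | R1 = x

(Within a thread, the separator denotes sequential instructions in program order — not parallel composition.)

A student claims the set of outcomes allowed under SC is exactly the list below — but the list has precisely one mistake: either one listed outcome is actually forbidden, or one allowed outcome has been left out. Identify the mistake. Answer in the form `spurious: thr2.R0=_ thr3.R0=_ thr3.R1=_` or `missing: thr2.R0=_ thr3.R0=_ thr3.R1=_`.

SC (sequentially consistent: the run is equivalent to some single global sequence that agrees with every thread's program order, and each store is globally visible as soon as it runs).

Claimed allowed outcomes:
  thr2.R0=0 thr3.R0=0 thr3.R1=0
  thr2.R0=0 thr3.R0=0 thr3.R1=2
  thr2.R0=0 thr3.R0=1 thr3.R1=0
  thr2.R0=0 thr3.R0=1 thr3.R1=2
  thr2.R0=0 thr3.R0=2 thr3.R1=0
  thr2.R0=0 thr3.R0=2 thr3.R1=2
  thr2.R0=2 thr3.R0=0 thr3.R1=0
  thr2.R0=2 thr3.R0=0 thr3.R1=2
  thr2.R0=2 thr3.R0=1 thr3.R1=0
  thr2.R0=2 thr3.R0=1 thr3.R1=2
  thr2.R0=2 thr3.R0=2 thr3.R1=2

spurious: thr2.R0=0 thr3.R0=2 thr3.R1=0

outcome vector order: (thr2.R0,thr3.R0,thr3.R1)
SC: 10 outcomes — {<0 0 0> <0 0 2> <0 1 0> <0 1 2> <0 2 2> <2 0 0> <2 0 2> <2 1 0> <2 1 2> <2 2 2>}
claimed∖SC = {<0 2 0>}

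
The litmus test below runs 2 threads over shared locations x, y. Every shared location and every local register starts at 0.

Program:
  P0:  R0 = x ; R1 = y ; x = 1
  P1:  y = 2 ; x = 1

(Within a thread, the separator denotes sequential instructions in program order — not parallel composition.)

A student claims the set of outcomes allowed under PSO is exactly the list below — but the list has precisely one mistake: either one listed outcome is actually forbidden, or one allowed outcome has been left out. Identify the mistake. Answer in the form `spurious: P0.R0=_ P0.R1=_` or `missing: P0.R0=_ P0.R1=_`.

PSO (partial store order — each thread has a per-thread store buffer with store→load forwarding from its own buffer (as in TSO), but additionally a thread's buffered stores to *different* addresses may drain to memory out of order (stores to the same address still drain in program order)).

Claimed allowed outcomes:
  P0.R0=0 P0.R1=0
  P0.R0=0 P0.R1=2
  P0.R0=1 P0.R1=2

missing: P0.R0=1 P0.R1=0

outcome vector order: (P0.R0,P0.R1)
PSO: 4 outcomes — {0/0 0/2 1/0 1/2}
PSO∖claimed = {1/0}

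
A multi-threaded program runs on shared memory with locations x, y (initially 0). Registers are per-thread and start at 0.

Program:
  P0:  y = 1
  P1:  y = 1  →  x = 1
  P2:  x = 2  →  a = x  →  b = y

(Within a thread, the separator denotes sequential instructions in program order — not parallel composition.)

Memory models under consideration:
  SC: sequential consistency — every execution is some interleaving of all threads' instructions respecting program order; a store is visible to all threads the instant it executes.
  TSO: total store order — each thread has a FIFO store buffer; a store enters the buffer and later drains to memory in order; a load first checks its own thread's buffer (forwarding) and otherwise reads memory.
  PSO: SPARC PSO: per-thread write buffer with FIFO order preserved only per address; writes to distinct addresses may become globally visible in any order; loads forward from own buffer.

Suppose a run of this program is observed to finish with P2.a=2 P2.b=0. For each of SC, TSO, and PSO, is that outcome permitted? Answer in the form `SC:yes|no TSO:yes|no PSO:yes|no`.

outcome vector order: (P2.a,P2.b)
SC (3): 11; 20; 21
TSO (3): 11; 20; 21
PSO (4): 10; 11; 20; 21
target 20 ∈ {SC,TSO,PSO}

SC:yes TSO:yes PSO:yes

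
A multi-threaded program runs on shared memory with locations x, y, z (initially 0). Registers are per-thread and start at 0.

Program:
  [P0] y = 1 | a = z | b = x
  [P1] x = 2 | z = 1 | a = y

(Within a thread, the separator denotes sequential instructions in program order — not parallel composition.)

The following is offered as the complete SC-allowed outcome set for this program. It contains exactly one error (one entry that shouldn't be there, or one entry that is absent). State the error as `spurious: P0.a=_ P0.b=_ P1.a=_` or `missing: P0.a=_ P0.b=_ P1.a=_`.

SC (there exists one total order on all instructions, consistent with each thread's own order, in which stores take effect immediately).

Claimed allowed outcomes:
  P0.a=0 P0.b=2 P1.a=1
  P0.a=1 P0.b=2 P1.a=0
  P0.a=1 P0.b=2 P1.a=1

outcome vector order: (P0.a,P0.b,P1.a)
SC (4): 001 021 120 121
SC∖claimed = {001}

missing: P0.a=0 P0.b=0 P1.a=1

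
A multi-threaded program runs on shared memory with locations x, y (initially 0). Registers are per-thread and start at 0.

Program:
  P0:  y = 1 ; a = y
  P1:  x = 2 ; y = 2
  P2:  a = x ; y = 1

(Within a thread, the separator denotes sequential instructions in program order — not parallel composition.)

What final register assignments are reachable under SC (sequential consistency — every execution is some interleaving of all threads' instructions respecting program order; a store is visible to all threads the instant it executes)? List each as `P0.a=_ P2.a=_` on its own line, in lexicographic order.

outcome vector order: (P0.a,P2.a)
|SC outcomes| = 4

P0.a=1 P2.a=0
P0.a=1 P2.a=2
P0.a=2 P2.a=0
P0.a=2 P2.a=2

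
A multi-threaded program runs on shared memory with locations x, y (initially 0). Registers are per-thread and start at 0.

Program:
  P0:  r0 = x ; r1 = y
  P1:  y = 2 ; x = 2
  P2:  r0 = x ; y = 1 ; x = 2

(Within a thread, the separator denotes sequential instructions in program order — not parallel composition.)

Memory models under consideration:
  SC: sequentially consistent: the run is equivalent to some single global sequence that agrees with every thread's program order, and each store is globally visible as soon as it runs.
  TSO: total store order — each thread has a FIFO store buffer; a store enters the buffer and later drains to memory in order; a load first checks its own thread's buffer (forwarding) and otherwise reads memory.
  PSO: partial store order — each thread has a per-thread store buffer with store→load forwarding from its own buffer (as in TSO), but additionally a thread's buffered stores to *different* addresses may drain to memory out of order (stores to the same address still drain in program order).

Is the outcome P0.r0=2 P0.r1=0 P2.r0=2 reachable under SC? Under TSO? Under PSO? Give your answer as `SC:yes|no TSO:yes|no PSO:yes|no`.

outcome vector order: (P0.r0,P0.r1,P2.r0)
SC: 10 outcomes — {<0 0 0> <0 0 2> <0 1 0> <0 1 2> <0 2 0> <0 2 2> <2 1 0> <2 1 2> <2 2 0> <2 2 2>}
TSO: 10 outcomes — {<0 0 0> <0 0 2> <0 1 0> <0 1 2> <0 2 0> <0 2 2> <2 1 0> <2 1 2> <2 2 0> <2 2 2>}
PSO: 12 outcomes — {<0 0 0> <0 0 2> <0 1 0> <0 1 2> <0 2 0> <0 2 2> <2 0 0> <2 0 2> <2 1 0> <2 1 2> <2 2 0> <2 2 2>}
target <2 0 2> ∈ {PSO}

SC:no TSO:no PSO:yes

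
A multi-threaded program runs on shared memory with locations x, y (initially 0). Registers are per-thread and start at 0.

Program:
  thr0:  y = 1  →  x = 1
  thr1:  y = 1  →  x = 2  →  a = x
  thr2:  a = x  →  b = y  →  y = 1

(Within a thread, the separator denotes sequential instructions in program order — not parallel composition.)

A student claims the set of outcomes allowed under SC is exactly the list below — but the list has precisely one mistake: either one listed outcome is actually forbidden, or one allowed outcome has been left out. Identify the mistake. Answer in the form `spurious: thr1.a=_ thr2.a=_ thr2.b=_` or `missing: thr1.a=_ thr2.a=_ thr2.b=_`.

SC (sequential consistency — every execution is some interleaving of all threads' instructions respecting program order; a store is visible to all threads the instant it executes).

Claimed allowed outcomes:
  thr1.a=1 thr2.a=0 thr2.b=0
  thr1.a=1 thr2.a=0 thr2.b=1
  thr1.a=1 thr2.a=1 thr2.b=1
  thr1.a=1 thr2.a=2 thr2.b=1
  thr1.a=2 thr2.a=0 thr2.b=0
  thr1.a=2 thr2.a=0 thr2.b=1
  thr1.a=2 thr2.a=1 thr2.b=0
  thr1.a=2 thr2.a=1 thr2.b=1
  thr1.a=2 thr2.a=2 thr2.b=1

outcome vector order: (thr1.a,thr2.a,thr2.b)
SC (8): 100; 101; 111; 121; 200; 201; 211; 221
claimed∖SC = {210}

spurious: thr1.a=2 thr2.a=1 thr2.b=0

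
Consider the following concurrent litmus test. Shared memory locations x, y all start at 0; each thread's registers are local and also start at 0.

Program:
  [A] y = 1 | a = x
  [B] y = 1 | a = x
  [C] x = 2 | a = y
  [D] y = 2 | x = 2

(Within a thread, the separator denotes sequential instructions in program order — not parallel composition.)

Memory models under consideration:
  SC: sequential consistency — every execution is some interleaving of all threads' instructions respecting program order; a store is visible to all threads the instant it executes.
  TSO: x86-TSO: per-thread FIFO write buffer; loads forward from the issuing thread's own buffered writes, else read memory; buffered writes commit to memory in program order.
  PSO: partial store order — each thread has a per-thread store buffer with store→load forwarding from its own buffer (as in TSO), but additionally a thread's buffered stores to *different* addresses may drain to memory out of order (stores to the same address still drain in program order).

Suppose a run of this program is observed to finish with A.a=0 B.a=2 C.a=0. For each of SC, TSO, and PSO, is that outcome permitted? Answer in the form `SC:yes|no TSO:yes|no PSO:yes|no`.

outcome vector order: (A.a,B.a,C.a)
[SC] allowed = {(0,0,1), (0,0,2), (0,2,1), (0,2,2), (2,0,1), (2,0,2), (2,2,0), (2,2,1), (2,2,2)}
[TSO] allowed = {(0,0,0), (0,0,1), (0,0,2), (0,2,0), (0,2,1), (0,2,2), (2,0,0), (2,0,1), (2,0,2), (2,2,0), (2,2,1), (2,2,2)}
[PSO] allowed = {(0,0,0), (0,0,1), (0,0,2), (0,2,0), (0,2,1), (0,2,2), (2,0,0), (2,0,1), (2,0,2), (2,2,0), (2,2,1), (2,2,2)}
target (0,2,0) ∈ {TSO,PSO}

SC:no TSO:yes PSO:yes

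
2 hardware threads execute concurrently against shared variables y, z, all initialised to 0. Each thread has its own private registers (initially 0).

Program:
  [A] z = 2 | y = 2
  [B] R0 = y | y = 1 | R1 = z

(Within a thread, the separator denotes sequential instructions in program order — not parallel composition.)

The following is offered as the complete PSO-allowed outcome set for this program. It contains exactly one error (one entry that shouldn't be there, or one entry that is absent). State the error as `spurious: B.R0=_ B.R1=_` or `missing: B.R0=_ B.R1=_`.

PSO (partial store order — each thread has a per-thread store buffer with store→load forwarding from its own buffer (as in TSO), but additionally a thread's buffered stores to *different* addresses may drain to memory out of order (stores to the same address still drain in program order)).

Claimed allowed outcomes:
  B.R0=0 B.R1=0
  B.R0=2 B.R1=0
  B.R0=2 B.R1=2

missing: B.R0=0 B.R1=2

outcome vector order: (B.R0,B.R1)
PSO (4): 00; 02; 20; 22
PSO∖claimed = {02}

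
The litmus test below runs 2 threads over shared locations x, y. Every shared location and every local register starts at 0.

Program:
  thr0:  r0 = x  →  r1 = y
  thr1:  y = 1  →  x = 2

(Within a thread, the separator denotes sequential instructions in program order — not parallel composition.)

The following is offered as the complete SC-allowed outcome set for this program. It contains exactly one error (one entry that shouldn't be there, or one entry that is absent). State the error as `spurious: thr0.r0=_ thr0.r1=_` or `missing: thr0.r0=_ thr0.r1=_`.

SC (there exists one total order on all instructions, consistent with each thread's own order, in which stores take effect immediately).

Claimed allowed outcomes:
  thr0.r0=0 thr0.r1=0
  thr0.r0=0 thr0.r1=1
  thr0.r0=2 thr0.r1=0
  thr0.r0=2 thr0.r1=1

spurious: thr0.r0=2 thr0.r1=0

outcome vector order: (thr0.r0,thr0.r1)
under SC → <0 0>; <0 1>; <2 1>
claimed∖SC = {<2 0>}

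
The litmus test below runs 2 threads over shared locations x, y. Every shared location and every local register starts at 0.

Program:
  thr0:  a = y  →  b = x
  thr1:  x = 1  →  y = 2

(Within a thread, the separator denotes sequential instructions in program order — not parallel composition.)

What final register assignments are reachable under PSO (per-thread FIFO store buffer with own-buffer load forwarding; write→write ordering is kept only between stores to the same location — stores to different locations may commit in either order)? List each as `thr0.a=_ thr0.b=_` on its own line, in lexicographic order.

thr0.a=0 thr0.b=0
thr0.a=0 thr0.b=1
thr0.a=2 thr0.b=0
thr0.a=2 thr0.b=1

outcome vector order: (thr0.a,thr0.b)
|PSO outcomes| = 4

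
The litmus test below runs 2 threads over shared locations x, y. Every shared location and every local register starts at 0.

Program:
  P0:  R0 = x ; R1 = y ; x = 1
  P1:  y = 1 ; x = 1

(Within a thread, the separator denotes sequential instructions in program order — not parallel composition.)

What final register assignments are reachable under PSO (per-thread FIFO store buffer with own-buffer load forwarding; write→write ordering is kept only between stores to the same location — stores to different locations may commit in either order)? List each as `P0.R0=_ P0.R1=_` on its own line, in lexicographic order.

outcome vector order: (P0.R0,P0.R1)
|PSO outcomes| = 4

P0.R0=0 P0.R1=0
P0.R0=0 P0.R1=1
P0.R0=1 P0.R1=0
P0.R0=1 P0.R1=1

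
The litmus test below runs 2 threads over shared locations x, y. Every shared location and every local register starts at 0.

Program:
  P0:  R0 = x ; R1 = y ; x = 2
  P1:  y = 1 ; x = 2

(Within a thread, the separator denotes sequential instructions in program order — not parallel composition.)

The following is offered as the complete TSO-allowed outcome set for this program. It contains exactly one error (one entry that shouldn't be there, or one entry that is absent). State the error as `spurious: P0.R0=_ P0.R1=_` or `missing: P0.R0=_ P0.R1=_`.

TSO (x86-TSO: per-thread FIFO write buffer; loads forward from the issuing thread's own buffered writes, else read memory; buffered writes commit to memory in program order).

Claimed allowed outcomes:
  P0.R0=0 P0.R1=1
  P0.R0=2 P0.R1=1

outcome vector order: (P0.R0,P0.R1)
TSO (3): 00, 01, 21
TSO∖claimed = {00}

missing: P0.R0=0 P0.R1=0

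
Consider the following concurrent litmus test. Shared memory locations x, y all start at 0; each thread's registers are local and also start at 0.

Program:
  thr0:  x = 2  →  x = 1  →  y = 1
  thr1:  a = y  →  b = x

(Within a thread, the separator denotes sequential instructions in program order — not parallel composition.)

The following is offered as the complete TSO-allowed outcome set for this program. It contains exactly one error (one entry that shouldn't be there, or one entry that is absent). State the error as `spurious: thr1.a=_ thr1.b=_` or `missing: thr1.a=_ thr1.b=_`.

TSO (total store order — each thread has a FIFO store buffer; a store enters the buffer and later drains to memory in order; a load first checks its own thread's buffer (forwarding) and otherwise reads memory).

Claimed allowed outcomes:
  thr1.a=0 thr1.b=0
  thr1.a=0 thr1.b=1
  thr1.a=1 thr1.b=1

outcome vector order: (thr1.a,thr1.b)
[TSO] allowed = {(0,0) (0,1) (0,2) (1,1)}
TSO∖claimed = {(0,2)}

missing: thr1.a=0 thr1.b=2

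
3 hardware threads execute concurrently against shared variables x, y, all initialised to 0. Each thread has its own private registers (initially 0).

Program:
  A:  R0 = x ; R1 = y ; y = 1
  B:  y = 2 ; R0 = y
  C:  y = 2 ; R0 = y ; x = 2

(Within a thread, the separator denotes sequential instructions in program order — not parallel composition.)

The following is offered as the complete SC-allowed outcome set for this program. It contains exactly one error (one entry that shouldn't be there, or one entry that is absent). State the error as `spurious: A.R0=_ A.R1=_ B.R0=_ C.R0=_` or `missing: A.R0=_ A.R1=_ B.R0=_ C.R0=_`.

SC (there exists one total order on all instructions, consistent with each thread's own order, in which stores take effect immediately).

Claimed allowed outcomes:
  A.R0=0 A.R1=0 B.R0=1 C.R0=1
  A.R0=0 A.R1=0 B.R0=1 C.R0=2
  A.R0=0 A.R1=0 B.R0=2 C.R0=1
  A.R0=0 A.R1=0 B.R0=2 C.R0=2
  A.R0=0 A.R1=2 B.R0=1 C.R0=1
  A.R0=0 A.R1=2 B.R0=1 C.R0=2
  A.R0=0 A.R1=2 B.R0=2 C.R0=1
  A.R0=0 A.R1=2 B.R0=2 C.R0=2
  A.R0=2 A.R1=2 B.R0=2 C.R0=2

outcome vector order: (A.R0,A.R1,B.R0,C.R0)
SC: 10 outcomes — {0011; 0012; 0021; 0022; 0211; 0212; 0221; 0222; 2212; 2222}
SC∖claimed = {2212}

missing: A.R0=2 A.R1=2 B.R0=1 C.R0=2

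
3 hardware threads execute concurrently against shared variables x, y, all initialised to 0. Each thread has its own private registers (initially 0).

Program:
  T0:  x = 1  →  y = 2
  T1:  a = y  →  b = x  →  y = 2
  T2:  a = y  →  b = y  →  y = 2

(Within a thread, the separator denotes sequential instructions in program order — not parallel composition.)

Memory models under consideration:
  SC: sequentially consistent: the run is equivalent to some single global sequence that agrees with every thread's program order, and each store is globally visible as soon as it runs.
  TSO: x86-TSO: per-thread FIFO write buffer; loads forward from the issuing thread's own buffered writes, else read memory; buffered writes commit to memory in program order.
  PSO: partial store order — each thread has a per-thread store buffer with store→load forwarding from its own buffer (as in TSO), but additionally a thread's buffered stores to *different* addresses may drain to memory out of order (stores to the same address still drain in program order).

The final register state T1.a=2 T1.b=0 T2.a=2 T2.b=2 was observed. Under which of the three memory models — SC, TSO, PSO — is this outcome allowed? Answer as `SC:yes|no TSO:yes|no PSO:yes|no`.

SC:no TSO:no PSO:yes

outcome vector order: (T1.a,T1.b,T2.a,T2.b)
[SC] allowed = {<0 0 0 0>; <0 0 0 2>; <0 0 2 2>; <0 1 0 0>; <0 1 0 2>; <0 1 2 2>; <2 0 0 0>; <2 1 0 0>; <2 1 0 2>; <2 1 2 2>}
[TSO] allowed = {<0 0 0 0>; <0 0 0 2>; <0 0 2 2>; <0 1 0 0>; <0 1 0 2>; <0 1 2 2>; <2 0 0 0>; <2 1 0 0>; <2 1 0 2>; <2 1 2 2>}
[PSO] allowed = {<0 0 0 0>; <0 0 0 2>; <0 0 2 2>; <0 1 0 0>; <0 1 0 2>; <0 1 2 2>; <2 0 0 0>; <2 0 0 2>; <2 0 2 2>; <2 1 0 0>; <2 1 0 2>; <2 1 2 2>}
target <2 0 2 2> ∈ {PSO}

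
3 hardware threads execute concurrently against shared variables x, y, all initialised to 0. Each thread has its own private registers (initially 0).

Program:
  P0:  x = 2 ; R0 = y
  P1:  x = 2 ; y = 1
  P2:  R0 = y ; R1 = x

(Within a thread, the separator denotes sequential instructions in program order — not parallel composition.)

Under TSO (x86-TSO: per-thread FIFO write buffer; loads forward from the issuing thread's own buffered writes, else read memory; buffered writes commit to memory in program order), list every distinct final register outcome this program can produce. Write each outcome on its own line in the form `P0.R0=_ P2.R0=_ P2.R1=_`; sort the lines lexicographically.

outcome vector order: (P0.R0,P2.R0,P2.R1)
|TSO outcomes| = 6

P0.R0=0 P2.R0=0 P2.R1=0
P0.R0=0 P2.R0=0 P2.R1=2
P0.R0=0 P2.R0=1 P2.R1=2
P0.R0=1 P2.R0=0 P2.R1=0
P0.R0=1 P2.R0=0 P2.R1=2
P0.R0=1 P2.R0=1 P2.R1=2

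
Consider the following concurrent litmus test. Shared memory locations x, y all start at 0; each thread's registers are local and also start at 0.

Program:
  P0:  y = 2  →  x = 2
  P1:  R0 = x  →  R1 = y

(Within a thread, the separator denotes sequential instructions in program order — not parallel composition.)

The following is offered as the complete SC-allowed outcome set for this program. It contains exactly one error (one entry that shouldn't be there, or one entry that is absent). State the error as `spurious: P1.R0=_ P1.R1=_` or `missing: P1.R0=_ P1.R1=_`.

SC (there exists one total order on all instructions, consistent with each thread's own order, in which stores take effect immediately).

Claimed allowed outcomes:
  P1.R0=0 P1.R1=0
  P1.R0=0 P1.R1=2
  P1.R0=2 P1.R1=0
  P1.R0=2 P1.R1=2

outcome vector order: (P1.R0,P1.R1)
under SC → (0,0) (0,2) (2,2)
claimed∖SC = {(2,0)}

spurious: P1.R0=2 P1.R1=0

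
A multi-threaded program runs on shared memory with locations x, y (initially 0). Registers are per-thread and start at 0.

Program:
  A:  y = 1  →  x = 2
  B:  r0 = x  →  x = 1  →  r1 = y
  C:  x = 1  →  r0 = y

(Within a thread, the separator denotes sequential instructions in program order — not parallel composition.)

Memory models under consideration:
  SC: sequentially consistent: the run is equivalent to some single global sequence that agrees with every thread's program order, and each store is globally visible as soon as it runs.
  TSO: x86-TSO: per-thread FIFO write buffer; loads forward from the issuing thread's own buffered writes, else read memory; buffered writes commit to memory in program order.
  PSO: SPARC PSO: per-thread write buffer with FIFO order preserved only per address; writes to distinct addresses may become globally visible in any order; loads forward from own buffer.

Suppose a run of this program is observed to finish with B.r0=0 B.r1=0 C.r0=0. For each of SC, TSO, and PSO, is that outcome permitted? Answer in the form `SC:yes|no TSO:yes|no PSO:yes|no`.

SC:yes TSO:yes PSO:yes

outcome vector order: (B.r0,B.r1,C.r0)
under SC → 000; 001; 010; 011; 100; 101; 110; 111; 210; 211
under TSO → 000; 001; 010; 011; 100; 101; 110; 111; 210; 211
under PSO → 000; 001; 010; 011; 100; 101; 110; 111; 200; 201; 210; 211
target 000 ∈ {SC,TSO,PSO}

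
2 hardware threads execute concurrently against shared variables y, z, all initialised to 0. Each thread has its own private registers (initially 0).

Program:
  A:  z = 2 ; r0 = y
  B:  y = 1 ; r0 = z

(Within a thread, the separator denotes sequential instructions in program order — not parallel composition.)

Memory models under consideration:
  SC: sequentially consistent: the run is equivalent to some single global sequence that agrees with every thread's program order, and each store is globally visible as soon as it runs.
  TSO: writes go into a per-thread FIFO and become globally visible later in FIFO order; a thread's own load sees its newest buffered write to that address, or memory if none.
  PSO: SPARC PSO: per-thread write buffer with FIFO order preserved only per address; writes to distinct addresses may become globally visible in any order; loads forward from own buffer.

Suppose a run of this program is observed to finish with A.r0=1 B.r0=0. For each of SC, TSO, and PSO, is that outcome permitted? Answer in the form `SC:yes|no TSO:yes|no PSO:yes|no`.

outcome vector order: (A.r0,B.r0)
SC (3): 02 10 12
TSO (4): 00 02 10 12
PSO (4): 00 02 10 12
target 10 ∈ {SC,TSO,PSO}

SC:yes TSO:yes PSO:yes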